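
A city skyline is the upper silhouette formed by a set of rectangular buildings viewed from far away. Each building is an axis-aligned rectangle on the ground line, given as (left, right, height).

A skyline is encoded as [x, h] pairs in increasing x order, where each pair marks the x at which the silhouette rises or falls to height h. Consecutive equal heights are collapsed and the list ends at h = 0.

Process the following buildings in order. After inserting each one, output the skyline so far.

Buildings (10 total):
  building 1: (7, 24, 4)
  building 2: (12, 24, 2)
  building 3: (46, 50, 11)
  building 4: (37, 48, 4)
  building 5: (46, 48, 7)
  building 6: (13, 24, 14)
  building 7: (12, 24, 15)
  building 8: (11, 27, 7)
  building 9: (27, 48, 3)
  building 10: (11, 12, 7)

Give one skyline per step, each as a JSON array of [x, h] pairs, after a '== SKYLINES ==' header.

== SKYLINES ==
[[7,4],[24,0]]
[[7,4],[24,0]]
[[7,4],[24,0],[46,11],[50,0]]
[[7,4],[24,0],[37,4],[46,11],[50,0]]
[[7,4],[24,0],[37,4],[46,11],[50,0]]
[[7,4],[13,14],[24,0],[37,4],[46,11],[50,0]]
[[7,4],[12,15],[24,0],[37,4],[46,11],[50,0]]
[[7,4],[11,7],[12,15],[24,7],[27,0],[37,4],[46,11],[50,0]]
[[7,4],[11,7],[12,15],[24,7],[27,3],[37,4],[46,11],[50,0]]
[[7,4],[11,7],[12,15],[24,7],[27,3],[37,4],[46,11],[50,0]]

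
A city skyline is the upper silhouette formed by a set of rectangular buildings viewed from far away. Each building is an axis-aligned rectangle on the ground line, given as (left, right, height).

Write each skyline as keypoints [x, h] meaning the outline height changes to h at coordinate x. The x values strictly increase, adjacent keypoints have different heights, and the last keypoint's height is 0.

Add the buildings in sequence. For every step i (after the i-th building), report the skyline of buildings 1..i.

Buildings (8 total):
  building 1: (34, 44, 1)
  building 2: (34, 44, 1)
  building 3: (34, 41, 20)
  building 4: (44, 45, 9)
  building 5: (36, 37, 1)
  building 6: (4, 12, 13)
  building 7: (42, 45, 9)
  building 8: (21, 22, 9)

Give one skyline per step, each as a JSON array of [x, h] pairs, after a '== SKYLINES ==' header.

== SKYLINES ==
[[34,1],[44,0]]
[[34,1],[44,0]]
[[34,20],[41,1],[44,0]]
[[34,20],[41,1],[44,9],[45,0]]
[[34,20],[41,1],[44,9],[45,0]]
[[4,13],[12,0],[34,20],[41,1],[44,9],[45,0]]
[[4,13],[12,0],[34,20],[41,1],[42,9],[45,0]]
[[4,13],[12,0],[21,9],[22,0],[34,20],[41,1],[42,9],[45,0]]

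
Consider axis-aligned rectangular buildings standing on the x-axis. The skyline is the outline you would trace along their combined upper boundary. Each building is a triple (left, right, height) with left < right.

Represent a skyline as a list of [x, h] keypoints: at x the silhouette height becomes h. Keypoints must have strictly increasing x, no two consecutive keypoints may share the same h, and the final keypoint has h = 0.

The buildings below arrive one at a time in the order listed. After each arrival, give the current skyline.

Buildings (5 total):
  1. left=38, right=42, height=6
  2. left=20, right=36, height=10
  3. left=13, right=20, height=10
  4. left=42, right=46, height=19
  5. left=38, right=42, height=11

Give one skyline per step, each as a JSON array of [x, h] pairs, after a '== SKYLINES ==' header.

== SKYLINES ==
[[38,6],[42,0]]
[[20,10],[36,0],[38,6],[42,0]]
[[13,10],[36,0],[38,6],[42,0]]
[[13,10],[36,0],[38,6],[42,19],[46,0]]
[[13,10],[36,0],[38,11],[42,19],[46,0]]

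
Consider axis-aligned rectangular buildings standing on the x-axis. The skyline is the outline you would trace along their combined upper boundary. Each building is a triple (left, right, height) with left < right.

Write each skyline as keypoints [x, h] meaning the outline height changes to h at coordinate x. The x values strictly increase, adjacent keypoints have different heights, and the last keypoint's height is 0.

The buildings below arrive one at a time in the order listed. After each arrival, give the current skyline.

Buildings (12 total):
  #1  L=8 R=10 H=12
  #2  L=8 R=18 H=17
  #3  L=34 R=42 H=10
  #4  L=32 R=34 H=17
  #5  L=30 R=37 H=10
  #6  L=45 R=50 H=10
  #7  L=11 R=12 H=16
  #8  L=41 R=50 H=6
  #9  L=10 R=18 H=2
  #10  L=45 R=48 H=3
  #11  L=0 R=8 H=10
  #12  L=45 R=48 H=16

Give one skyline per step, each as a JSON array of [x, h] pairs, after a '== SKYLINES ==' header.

== SKYLINES ==
[[8,12],[10,0]]
[[8,17],[18,0]]
[[8,17],[18,0],[34,10],[42,0]]
[[8,17],[18,0],[32,17],[34,10],[42,0]]
[[8,17],[18,0],[30,10],[32,17],[34,10],[42,0]]
[[8,17],[18,0],[30,10],[32,17],[34,10],[42,0],[45,10],[50,0]]
[[8,17],[18,0],[30,10],[32,17],[34,10],[42,0],[45,10],[50,0]]
[[8,17],[18,0],[30,10],[32,17],[34,10],[42,6],[45,10],[50,0]]
[[8,17],[18,0],[30,10],[32,17],[34,10],[42,6],[45,10],[50,0]]
[[8,17],[18,0],[30,10],[32,17],[34,10],[42,6],[45,10],[50,0]]
[[0,10],[8,17],[18,0],[30,10],[32,17],[34,10],[42,6],[45,10],[50,0]]
[[0,10],[8,17],[18,0],[30,10],[32,17],[34,10],[42,6],[45,16],[48,10],[50,0]]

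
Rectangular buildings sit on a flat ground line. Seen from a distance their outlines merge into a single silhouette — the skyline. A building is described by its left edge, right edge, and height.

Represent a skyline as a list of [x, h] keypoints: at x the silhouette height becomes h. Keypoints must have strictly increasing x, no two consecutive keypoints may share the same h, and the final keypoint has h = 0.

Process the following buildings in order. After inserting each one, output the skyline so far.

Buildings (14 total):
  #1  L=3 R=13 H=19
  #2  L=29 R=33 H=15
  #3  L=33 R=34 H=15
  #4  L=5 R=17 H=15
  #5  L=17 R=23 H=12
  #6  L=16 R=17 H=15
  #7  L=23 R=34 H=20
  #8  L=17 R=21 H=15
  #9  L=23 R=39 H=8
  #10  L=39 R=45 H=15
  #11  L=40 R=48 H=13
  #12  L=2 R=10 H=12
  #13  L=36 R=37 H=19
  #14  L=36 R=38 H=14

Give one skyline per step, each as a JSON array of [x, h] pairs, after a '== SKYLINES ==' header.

== SKYLINES ==
[[3,19],[13,0]]
[[3,19],[13,0],[29,15],[33,0]]
[[3,19],[13,0],[29,15],[34,0]]
[[3,19],[13,15],[17,0],[29,15],[34,0]]
[[3,19],[13,15],[17,12],[23,0],[29,15],[34,0]]
[[3,19],[13,15],[17,12],[23,0],[29,15],[34,0]]
[[3,19],[13,15],[17,12],[23,20],[34,0]]
[[3,19],[13,15],[21,12],[23,20],[34,0]]
[[3,19],[13,15],[21,12],[23,20],[34,8],[39,0]]
[[3,19],[13,15],[21,12],[23,20],[34,8],[39,15],[45,0]]
[[3,19],[13,15],[21,12],[23,20],[34,8],[39,15],[45,13],[48,0]]
[[2,12],[3,19],[13,15],[21,12],[23,20],[34,8],[39,15],[45,13],[48,0]]
[[2,12],[3,19],[13,15],[21,12],[23,20],[34,8],[36,19],[37,8],[39,15],[45,13],[48,0]]
[[2,12],[3,19],[13,15],[21,12],[23,20],[34,8],[36,19],[37,14],[38,8],[39,15],[45,13],[48,0]]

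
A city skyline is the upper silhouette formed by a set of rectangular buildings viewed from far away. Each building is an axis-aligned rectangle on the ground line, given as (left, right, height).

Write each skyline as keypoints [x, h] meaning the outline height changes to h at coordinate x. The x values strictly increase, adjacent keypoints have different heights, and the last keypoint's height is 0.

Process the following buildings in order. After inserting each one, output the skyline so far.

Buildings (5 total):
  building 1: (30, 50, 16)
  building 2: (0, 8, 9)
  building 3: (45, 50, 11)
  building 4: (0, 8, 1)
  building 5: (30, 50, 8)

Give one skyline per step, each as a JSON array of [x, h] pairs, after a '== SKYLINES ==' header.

== SKYLINES ==
[[30,16],[50,0]]
[[0,9],[8,0],[30,16],[50,0]]
[[0,9],[8,0],[30,16],[50,0]]
[[0,9],[8,0],[30,16],[50,0]]
[[0,9],[8,0],[30,16],[50,0]]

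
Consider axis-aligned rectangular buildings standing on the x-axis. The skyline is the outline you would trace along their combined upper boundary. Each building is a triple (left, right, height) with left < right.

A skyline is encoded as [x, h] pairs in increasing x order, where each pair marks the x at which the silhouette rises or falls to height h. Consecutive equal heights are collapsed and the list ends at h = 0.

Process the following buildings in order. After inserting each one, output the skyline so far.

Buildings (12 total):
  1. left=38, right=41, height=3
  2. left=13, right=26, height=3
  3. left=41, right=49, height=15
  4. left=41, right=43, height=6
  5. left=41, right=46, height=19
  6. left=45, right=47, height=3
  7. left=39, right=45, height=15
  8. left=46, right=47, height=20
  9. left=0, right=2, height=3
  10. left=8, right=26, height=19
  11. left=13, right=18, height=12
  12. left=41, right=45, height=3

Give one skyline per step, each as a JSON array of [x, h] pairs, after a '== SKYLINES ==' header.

== SKYLINES ==
[[38,3],[41,0]]
[[13,3],[26,0],[38,3],[41,0]]
[[13,3],[26,0],[38,3],[41,15],[49,0]]
[[13,3],[26,0],[38,3],[41,15],[49,0]]
[[13,3],[26,0],[38,3],[41,19],[46,15],[49,0]]
[[13,3],[26,0],[38,3],[41,19],[46,15],[49,0]]
[[13,3],[26,0],[38,3],[39,15],[41,19],[46,15],[49,0]]
[[13,3],[26,0],[38,3],[39,15],[41,19],[46,20],[47,15],[49,0]]
[[0,3],[2,0],[13,3],[26,0],[38,3],[39,15],[41,19],[46,20],[47,15],[49,0]]
[[0,3],[2,0],[8,19],[26,0],[38,3],[39,15],[41,19],[46,20],[47,15],[49,0]]
[[0,3],[2,0],[8,19],[26,0],[38,3],[39,15],[41,19],[46,20],[47,15],[49,0]]
[[0,3],[2,0],[8,19],[26,0],[38,3],[39,15],[41,19],[46,20],[47,15],[49,0]]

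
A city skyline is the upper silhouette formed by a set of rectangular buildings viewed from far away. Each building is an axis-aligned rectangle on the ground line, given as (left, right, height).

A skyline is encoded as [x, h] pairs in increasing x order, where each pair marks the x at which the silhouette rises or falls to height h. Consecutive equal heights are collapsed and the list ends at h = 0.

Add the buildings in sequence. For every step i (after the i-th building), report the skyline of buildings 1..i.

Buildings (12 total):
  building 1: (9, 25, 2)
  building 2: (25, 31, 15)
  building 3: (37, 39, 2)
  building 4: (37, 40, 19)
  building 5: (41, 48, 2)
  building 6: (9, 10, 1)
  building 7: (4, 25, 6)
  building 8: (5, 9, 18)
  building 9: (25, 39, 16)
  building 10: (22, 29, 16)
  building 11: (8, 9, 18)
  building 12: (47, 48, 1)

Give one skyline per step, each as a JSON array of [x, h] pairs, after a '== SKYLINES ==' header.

== SKYLINES ==
[[9,2],[25,0]]
[[9,2],[25,15],[31,0]]
[[9,2],[25,15],[31,0],[37,2],[39,0]]
[[9,2],[25,15],[31,0],[37,19],[40,0]]
[[9,2],[25,15],[31,0],[37,19],[40,0],[41,2],[48,0]]
[[9,2],[25,15],[31,0],[37,19],[40,0],[41,2],[48,0]]
[[4,6],[25,15],[31,0],[37,19],[40,0],[41,2],[48,0]]
[[4,6],[5,18],[9,6],[25,15],[31,0],[37,19],[40,0],[41,2],[48,0]]
[[4,6],[5,18],[9,6],[25,16],[37,19],[40,0],[41,2],[48,0]]
[[4,6],[5,18],[9,6],[22,16],[37,19],[40,0],[41,2],[48,0]]
[[4,6],[5,18],[9,6],[22,16],[37,19],[40,0],[41,2],[48,0]]
[[4,6],[5,18],[9,6],[22,16],[37,19],[40,0],[41,2],[48,0]]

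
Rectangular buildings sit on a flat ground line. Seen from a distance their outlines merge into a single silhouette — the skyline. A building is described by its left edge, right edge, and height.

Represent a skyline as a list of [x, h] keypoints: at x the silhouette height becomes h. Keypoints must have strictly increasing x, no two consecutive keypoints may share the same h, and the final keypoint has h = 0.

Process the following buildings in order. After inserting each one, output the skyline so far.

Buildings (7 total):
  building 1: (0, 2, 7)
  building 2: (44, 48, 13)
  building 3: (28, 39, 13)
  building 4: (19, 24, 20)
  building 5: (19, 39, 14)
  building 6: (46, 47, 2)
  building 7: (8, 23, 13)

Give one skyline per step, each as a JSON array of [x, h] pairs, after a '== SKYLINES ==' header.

== SKYLINES ==
[[0,7],[2,0]]
[[0,7],[2,0],[44,13],[48,0]]
[[0,7],[2,0],[28,13],[39,0],[44,13],[48,0]]
[[0,7],[2,0],[19,20],[24,0],[28,13],[39,0],[44,13],[48,0]]
[[0,7],[2,0],[19,20],[24,14],[39,0],[44,13],[48,0]]
[[0,7],[2,0],[19,20],[24,14],[39,0],[44,13],[48,0]]
[[0,7],[2,0],[8,13],[19,20],[24,14],[39,0],[44,13],[48,0]]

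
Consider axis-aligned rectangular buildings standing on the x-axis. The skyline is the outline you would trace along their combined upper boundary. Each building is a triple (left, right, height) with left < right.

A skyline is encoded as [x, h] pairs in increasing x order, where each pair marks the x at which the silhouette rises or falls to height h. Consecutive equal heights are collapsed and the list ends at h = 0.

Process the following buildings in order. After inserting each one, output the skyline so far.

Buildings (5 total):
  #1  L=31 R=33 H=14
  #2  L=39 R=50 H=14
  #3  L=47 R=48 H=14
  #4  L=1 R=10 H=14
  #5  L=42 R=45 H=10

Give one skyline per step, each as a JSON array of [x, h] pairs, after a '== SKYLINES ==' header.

== SKYLINES ==
[[31,14],[33,0]]
[[31,14],[33,0],[39,14],[50,0]]
[[31,14],[33,0],[39,14],[50,0]]
[[1,14],[10,0],[31,14],[33,0],[39,14],[50,0]]
[[1,14],[10,0],[31,14],[33,0],[39,14],[50,0]]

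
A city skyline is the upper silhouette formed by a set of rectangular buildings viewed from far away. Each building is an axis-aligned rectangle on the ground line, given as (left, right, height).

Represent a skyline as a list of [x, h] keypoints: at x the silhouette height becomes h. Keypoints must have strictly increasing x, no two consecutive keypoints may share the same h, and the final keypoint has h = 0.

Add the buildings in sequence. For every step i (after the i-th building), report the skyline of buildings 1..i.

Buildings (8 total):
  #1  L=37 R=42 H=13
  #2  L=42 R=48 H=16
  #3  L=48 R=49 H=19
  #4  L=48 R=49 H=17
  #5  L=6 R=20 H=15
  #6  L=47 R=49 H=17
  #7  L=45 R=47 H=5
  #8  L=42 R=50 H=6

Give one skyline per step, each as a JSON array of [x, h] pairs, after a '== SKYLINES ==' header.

== SKYLINES ==
[[37,13],[42,0]]
[[37,13],[42,16],[48,0]]
[[37,13],[42,16],[48,19],[49,0]]
[[37,13],[42,16],[48,19],[49,0]]
[[6,15],[20,0],[37,13],[42,16],[48,19],[49,0]]
[[6,15],[20,0],[37,13],[42,16],[47,17],[48,19],[49,0]]
[[6,15],[20,0],[37,13],[42,16],[47,17],[48,19],[49,0]]
[[6,15],[20,0],[37,13],[42,16],[47,17],[48,19],[49,6],[50,0]]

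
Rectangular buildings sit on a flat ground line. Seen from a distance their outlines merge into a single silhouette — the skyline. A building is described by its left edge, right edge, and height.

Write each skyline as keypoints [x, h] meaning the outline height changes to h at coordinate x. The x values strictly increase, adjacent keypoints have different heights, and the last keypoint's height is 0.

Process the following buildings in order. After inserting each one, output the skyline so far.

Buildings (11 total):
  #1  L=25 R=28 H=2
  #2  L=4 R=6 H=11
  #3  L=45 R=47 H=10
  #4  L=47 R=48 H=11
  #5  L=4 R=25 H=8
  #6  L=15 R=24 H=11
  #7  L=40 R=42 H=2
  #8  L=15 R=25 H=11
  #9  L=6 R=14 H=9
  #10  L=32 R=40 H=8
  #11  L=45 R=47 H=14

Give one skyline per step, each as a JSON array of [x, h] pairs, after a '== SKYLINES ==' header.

== SKYLINES ==
[[25,2],[28,0]]
[[4,11],[6,0],[25,2],[28,0]]
[[4,11],[6,0],[25,2],[28,0],[45,10],[47,0]]
[[4,11],[6,0],[25,2],[28,0],[45,10],[47,11],[48,0]]
[[4,11],[6,8],[25,2],[28,0],[45,10],[47,11],[48,0]]
[[4,11],[6,8],[15,11],[24,8],[25,2],[28,0],[45,10],[47,11],[48,0]]
[[4,11],[6,8],[15,11],[24,8],[25,2],[28,0],[40,2],[42,0],[45,10],[47,11],[48,0]]
[[4,11],[6,8],[15,11],[25,2],[28,0],[40,2],[42,0],[45,10],[47,11],[48,0]]
[[4,11],[6,9],[14,8],[15,11],[25,2],[28,0],[40,2],[42,0],[45,10],[47,11],[48,0]]
[[4,11],[6,9],[14,8],[15,11],[25,2],[28,0],[32,8],[40,2],[42,0],[45,10],[47,11],[48,0]]
[[4,11],[6,9],[14,8],[15,11],[25,2],[28,0],[32,8],[40,2],[42,0],[45,14],[47,11],[48,0]]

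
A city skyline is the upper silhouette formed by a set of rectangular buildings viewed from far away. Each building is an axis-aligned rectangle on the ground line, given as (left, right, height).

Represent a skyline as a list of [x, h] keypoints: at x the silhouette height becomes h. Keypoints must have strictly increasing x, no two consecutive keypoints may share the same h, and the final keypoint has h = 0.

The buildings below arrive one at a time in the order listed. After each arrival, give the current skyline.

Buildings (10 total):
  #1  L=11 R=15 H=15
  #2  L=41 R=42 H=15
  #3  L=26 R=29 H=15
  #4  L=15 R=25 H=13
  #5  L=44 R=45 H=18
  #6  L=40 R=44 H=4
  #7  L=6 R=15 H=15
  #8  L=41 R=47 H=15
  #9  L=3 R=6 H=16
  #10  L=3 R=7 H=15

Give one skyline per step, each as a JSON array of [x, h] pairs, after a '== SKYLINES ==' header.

== SKYLINES ==
[[11,15],[15,0]]
[[11,15],[15,0],[41,15],[42,0]]
[[11,15],[15,0],[26,15],[29,0],[41,15],[42,0]]
[[11,15],[15,13],[25,0],[26,15],[29,0],[41,15],[42,0]]
[[11,15],[15,13],[25,0],[26,15],[29,0],[41,15],[42,0],[44,18],[45,0]]
[[11,15],[15,13],[25,0],[26,15],[29,0],[40,4],[41,15],[42,4],[44,18],[45,0]]
[[6,15],[15,13],[25,0],[26,15],[29,0],[40,4],[41,15],[42,4],[44,18],[45,0]]
[[6,15],[15,13],[25,0],[26,15],[29,0],[40,4],[41,15],[44,18],[45,15],[47,0]]
[[3,16],[6,15],[15,13],[25,0],[26,15],[29,0],[40,4],[41,15],[44,18],[45,15],[47,0]]
[[3,16],[6,15],[15,13],[25,0],[26,15],[29,0],[40,4],[41,15],[44,18],[45,15],[47,0]]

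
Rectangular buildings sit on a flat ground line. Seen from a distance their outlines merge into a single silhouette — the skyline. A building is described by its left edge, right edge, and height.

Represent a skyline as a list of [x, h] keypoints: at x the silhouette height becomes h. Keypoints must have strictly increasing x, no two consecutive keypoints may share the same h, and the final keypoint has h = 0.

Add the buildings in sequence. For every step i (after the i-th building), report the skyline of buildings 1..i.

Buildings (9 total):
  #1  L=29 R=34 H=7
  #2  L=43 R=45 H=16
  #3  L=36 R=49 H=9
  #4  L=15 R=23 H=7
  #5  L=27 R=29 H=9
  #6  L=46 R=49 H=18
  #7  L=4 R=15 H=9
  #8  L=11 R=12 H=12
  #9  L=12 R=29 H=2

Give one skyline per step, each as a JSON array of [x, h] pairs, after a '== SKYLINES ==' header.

== SKYLINES ==
[[29,7],[34,0]]
[[29,7],[34,0],[43,16],[45,0]]
[[29,7],[34,0],[36,9],[43,16],[45,9],[49,0]]
[[15,7],[23,0],[29,7],[34,0],[36,9],[43,16],[45,9],[49,0]]
[[15,7],[23,0],[27,9],[29,7],[34,0],[36,9],[43,16],[45,9],[49,0]]
[[15,7],[23,0],[27,9],[29,7],[34,0],[36,9],[43,16],[45,9],[46,18],[49,0]]
[[4,9],[15,7],[23,0],[27,9],[29,7],[34,0],[36,9],[43,16],[45,9],[46,18],[49,0]]
[[4,9],[11,12],[12,9],[15,7],[23,0],[27,9],[29,7],[34,0],[36,9],[43,16],[45,9],[46,18],[49,0]]
[[4,9],[11,12],[12,9],[15,7],[23,2],[27,9],[29,7],[34,0],[36,9],[43,16],[45,9],[46,18],[49,0]]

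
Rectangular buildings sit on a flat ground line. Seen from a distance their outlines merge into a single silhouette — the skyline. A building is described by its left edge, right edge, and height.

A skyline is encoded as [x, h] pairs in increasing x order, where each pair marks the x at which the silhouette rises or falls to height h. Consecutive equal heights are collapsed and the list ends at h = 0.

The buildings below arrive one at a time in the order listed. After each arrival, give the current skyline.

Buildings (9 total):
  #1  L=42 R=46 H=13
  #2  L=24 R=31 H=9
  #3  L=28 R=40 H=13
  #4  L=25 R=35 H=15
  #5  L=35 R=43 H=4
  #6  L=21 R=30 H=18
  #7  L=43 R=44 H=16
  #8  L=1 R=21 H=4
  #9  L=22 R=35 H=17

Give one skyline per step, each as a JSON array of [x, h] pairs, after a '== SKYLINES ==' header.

== SKYLINES ==
[[42,13],[46,0]]
[[24,9],[31,0],[42,13],[46,0]]
[[24,9],[28,13],[40,0],[42,13],[46,0]]
[[24,9],[25,15],[35,13],[40,0],[42,13],[46,0]]
[[24,9],[25,15],[35,13],[40,4],[42,13],[46,0]]
[[21,18],[30,15],[35,13],[40,4],[42,13],[46,0]]
[[21,18],[30,15],[35,13],[40,4],[42,13],[43,16],[44,13],[46,0]]
[[1,4],[21,18],[30,15],[35,13],[40,4],[42,13],[43,16],[44,13],[46,0]]
[[1,4],[21,18],[30,17],[35,13],[40,4],[42,13],[43,16],[44,13],[46,0]]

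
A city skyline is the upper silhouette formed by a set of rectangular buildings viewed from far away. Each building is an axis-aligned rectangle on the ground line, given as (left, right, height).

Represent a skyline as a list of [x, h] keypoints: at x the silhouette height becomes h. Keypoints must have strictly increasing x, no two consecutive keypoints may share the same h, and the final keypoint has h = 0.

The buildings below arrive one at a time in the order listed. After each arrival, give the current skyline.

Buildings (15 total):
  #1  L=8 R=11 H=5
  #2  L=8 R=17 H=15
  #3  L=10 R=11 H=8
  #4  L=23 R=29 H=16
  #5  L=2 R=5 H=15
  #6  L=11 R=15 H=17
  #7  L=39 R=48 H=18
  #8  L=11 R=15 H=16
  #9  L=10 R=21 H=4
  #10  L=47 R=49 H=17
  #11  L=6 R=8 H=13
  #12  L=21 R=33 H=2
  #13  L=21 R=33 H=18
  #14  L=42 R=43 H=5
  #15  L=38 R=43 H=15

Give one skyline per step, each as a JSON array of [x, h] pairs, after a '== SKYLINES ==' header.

== SKYLINES ==
[[8,5],[11,0]]
[[8,15],[17,0]]
[[8,15],[17,0]]
[[8,15],[17,0],[23,16],[29,0]]
[[2,15],[5,0],[8,15],[17,0],[23,16],[29,0]]
[[2,15],[5,0],[8,15],[11,17],[15,15],[17,0],[23,16],[29,0]]
[[2,15],[5,0],[8,15],[11,17],[15,15],[17,0],[23,16],[29,0],[39,18],[48,0]]
[[2,15],[5,0],[8,15],[11,17],[15,15],[17,0],[23,16],[29,0],[39,18],[48,0]]
[[2,15],[5,0],[8,15],[11,17],[15,15],[17,4],[21,0],[23,16],[29,0],[39,18],[48,0]]
[[2,15],[5,0],[8,15],[11,17],[15,15],[17,4],[21,0],[23,16],[29,0],[39,18],[48,17],[49,0]]
[[2,15],[5,0],[6,13],[8,15],[11,17],[15,15],[17,4],[21,0],[23,16],[29,0],[39,18],[48,17],[49,0]]
[[2,15],[5,0],[6,13],[8,15],[11,17],[15,15],[17,4],[21,2],[23,16],[29,2],[33,0],[39,18],[48,17],[49,0]]
[[2,15],[5,0],[6,13],[8,15],[11,17],[15,15],[17,4],[21,18],[33,0],[39,18],[48,17],[49,0]]
[[2,15],[5,0],[6,13],[8,15],[11,17],[15,15],[17,4],[21,18],[33,0],[39,18],[48,17],[49,0]]
[[2,15],[5,0],[6,13],[8,15],[11,17],[15,15],[17,4],[21,18],[33,0],[38,15],[39,18],[48,17],[49,0]]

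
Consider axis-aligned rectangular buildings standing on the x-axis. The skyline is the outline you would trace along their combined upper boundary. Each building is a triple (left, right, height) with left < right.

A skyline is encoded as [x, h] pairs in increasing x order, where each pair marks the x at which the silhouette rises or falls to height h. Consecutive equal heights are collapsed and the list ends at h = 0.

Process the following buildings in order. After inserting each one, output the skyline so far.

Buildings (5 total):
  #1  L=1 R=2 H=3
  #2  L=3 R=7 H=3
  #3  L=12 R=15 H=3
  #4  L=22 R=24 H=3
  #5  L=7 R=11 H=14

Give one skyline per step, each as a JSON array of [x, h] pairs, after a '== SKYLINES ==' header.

== SKYLINES ==
[[1,3],[2,0]]
[[1,3],[2,0],[3,3],[7,0]]
[[1,3],[2,0],[3,3],[7,0],[12,3],[15,0]]
[[1,3],[2,0],[3,3],[7,0],[12,3],[15,0],[22,3],[24,0]]
[[1,3],[2,0],[3,3],[7,14],[11,0],[12,3],[15,0],[22,3],[24,0]]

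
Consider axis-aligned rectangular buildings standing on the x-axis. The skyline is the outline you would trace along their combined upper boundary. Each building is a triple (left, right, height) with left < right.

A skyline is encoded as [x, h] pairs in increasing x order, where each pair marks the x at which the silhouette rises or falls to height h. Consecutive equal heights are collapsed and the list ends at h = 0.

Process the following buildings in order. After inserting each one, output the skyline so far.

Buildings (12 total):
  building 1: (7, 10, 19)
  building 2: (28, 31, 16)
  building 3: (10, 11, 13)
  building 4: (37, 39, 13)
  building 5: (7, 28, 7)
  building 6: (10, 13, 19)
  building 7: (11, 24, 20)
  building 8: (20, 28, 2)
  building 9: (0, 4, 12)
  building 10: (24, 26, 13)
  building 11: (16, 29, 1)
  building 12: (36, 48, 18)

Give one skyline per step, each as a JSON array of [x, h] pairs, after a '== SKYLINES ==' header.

== SKYLINES ==
[[7,19],[10,0]]
[[7,19],[10,0],[28,16],[31,0]]
[[7,19],[10,13],[11,0],[28,16],[31,0]]
[[7,19],[10,13],[11,0],[28,16],[31,0],[37,13],[39,0]]
[[7,19],[10,13],[11,7],[28,16],[31,0],[37,13],[39,0]]
[[7,19],[13,7],[28,16],[31,0],[37,13],[39,0]]
[[7,19],[11,20],[24,7],[28,16],[31,0],[37,13],[39,0]]
[[7,19],[11,20],[24,7],[28,16],[31,0],[37,13],[39,0]]
[[0,12],[4,0],[7,19],[11,20],[24,7],[28,16],[31,0],[37,13],[39,0]]
[[0,12],[4,0],[7,19],[11,20],[24,13],[26,7],[28,16],[31,0],[37,13],[39,0]]
[[0,12],[4,0],[7,19],[11,20],[24,13],[26,7],[28,16],[31,0],[37,13],[39,0]]
[[0,12],[4,0],[7,19],[11,20],[24,13],[26,7],[28,16],[31,0],[36,18],[48,0]]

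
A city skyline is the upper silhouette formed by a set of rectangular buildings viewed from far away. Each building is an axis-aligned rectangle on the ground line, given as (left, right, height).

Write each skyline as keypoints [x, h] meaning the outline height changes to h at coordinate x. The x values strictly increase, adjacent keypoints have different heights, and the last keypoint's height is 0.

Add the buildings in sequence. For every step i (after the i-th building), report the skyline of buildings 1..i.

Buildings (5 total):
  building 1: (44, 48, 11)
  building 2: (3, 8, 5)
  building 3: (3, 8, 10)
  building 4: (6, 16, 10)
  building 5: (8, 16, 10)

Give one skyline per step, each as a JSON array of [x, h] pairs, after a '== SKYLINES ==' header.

== SKYLINES ==
[[44,11],[48,0]]
[[3,5],[8,0],[44,11],[48,0]]
[[3,10],[8,0],[44,11],[48,0]]
[[3,10],[16,0],[44,11],[48,0]]
[[3,10],[16,0],[44,11],[48,0]]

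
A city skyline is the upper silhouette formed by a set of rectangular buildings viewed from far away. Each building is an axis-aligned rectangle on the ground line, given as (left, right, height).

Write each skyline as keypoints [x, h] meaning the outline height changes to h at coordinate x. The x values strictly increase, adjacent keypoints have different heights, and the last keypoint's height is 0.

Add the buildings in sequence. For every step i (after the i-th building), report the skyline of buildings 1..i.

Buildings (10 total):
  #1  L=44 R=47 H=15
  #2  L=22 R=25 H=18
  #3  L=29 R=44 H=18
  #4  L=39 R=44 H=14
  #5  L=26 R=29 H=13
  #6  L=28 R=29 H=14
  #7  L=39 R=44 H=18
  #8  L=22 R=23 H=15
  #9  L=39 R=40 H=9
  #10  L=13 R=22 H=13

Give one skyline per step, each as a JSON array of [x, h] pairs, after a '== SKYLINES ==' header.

== SKYLINES ==
[[44,15],[47,0]]
[[22,18],[25,0],[44,15],[47,0]]
[[22,18],[25,0],[29,18],[44,15],[47,0]]
[[22,18],[25,0],[29,18],[44,15],[47,0]]
[[22,18],[25,0],[26,13],[29,18],[44,15],[47,0]]
[[22,18],[25,0],[26,13],[28,14],[29,18],[44,15],[47,0]]
[[22,18],[25,0],[26,13],[28,14],[29,18],[44,15],[47,0]]
[[22,18],[25,0],[26,13],[28,14],[29,18],[44,15],[47,0]]
[[22,18],[25,0],[26,13],[28,14],[29,18],[44,15],[47,0]]
[[13,13],[22,18],[25,0],[26,13],[28,14],[29,18],[44,15],[47,0]]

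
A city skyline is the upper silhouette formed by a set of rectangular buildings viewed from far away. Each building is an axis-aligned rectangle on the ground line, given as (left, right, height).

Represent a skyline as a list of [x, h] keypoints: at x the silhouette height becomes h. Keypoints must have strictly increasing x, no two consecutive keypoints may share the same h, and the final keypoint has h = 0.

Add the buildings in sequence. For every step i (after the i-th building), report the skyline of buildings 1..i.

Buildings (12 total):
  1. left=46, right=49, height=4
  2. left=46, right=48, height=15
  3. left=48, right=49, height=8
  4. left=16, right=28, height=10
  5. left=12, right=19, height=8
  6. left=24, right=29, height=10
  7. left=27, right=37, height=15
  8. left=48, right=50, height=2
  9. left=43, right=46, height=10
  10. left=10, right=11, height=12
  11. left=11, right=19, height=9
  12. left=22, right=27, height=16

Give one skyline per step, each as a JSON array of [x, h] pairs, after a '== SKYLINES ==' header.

== SKYLINES ==
[[46,4],[49,0]]
[[46,15],[48,4],[49,0]]
[[46,15],[48,8],[49,0]]
[[16,10],[28,0],[46,15],[48,8],[49,0]]
[[12,8],[16,10],[28,0],[46,15],[48,8],[49,0]]
[[12,8],[16,10],[29,0],[46,15],[48,8],[49,0]]
[[12,8],[16,10],[27,15],[37,0],[46,15],[48,8],[49,0]]
[[12,8],[16,10],[27,15],[37,0],[46,15],[48,8],[49,2],[50,0]]
[[12,8],[16,10],[27,15],[37,0],[43,10],[46,15],[48,8],[49,2],[50,0]]
[[10,12],[11,0],[12,8],[16,10],[27,15],[37,0],[43,10],[46,15],[48,8],[49,2],[50,0]]
[[10,12],[11,9],[16,10],[27,15],[37,0],[43,10],[46,15],[48,8],[49,2],[50,0]]
[[10,12],[11,9],[16,10],[22,16],[27,15],[37,0],[43,10],[46,15],[48,8],[49,2],[50,0]]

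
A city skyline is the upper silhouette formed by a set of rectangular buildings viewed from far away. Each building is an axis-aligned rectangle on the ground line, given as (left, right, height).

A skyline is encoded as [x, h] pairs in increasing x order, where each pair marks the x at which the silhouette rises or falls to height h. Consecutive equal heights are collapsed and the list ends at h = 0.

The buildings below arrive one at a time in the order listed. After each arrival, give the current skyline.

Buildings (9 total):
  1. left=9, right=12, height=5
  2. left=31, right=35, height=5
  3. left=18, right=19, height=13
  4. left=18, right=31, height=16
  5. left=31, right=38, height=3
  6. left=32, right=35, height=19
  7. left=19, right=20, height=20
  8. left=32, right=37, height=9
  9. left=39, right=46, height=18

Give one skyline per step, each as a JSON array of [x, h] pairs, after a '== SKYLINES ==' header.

== SKYLINES ==
[[9,5],[12,0]]
[[9,5],[12,0],[31,5],[35,0]]
[[9,5],[12,0],[18,13],[19,0],[31,5],[35,0]]
[[9,5],[12,0],[18,16],[31,5],[35,0]]
[[9,5],[12,0],[18,16],[31,5],[35,3],[38,0]]
[[9,5],[12,0],[18,16],[31,5],[32,19],[35,3],[38,0]]
[[9,5],[12,0],[18,16],[19,20],[20,16],[31,5],[32,19],[35,3],[38,0]]
[[9,5],[12,0],[18,16],[19,20],[20,16],[31,5],[32,19],[35,9],[37,3],[38,0]]
[[9,5],[12,0],[18,16],[19,20],[20,16],[31,5],[32,19],[35,9],[37,3],[38,0],[39,18],[46,0]]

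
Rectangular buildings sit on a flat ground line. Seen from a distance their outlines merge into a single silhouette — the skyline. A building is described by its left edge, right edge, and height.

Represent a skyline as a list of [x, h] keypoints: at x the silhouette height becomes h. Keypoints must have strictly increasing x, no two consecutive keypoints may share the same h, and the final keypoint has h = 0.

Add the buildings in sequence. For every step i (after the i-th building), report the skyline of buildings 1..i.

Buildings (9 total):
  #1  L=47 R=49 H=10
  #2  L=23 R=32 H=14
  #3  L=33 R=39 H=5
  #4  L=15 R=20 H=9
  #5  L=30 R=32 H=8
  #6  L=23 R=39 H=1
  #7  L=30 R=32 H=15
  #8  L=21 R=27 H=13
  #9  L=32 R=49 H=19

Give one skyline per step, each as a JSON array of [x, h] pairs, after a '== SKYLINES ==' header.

== SKYLINES ==
[[47,10],[49,0]]
[[23,14],[32,0],[47,10],[49,0]]
[[23,14],[32,0],[33,5],[39,0],[47,10],[49,0]]
[[15,9],[20,0],[23,14],[32,0],[33,5],[39,0],[47,10],[49,0]]
[[15,9],[20,0],[23,14],[32,0],[33,5],[39,0],[47,10],[49,0]]
[[15,9],[20,0],[23,14],[32,1],[33,5],[39,0],[47,10],[49,0]]
[[15,9],[20,0],[23,14],[30,15],[32,1],[33,5],[39,0],[47,10],[49,0]]
[[15,9],[20,0],[21,13],[23,14],[30,15],[32,1],[33,5],[39,0],[47,10],[49,0]]
[[15,9],[20,0],[21,13],[23,14],[30,15],[32,19],[49,0]]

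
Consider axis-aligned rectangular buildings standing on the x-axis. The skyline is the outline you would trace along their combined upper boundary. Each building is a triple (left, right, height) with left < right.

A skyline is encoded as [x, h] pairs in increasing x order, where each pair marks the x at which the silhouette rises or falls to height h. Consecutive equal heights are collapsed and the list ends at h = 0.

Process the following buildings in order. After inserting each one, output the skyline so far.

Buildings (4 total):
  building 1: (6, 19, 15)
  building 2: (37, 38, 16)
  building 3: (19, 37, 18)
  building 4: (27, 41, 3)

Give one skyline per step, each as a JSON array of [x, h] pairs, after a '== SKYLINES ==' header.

== SKYLINES ==
[[6,15],[19,0]]
[[6,15],[19,0],[37,16],[38,0]]
[[6,15],[19,18],[37,16],[38,0]]
[[6,15],[19,18],[37,16],[38,3],[41,0]]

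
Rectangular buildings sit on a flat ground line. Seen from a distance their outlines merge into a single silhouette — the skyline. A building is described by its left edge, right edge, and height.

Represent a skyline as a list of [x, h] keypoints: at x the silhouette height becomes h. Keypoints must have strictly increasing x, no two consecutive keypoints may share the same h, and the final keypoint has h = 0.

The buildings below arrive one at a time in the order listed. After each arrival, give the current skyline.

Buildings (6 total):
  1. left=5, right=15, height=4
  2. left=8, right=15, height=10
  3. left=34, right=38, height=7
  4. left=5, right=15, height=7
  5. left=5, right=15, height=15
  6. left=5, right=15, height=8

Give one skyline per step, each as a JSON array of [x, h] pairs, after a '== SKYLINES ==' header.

== SKYLINES ==
[[5,4],[15,0]]
[[5,4],[8,10],[15,0]]
[[5,4],[8,10],[15,0],[34,7],[38,0]]
[[5,7],[8,10],[15,0],[34,7],[38,0]]
[[5,15],[15,0],[34,7],[38,0]]
[[5,15],[15,0],[34,7],[38,0]]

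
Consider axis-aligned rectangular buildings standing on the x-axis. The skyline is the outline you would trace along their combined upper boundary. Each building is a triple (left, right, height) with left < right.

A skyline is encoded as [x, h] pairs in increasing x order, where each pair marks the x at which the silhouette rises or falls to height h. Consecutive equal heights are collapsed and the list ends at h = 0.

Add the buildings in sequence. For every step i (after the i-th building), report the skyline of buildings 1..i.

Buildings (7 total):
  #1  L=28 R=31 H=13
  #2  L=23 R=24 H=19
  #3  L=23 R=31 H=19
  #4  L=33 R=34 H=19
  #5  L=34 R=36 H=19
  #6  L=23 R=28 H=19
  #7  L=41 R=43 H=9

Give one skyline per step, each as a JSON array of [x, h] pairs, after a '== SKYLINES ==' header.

== SKYLINES ==
[[28,13],[31,0]]
[[23,19],[24,0],[28,13],[31,0]]
[[23,19],[31,0]]
[[23,19],[31,0],[33,19],[34,0]]
[[23,19],[31,0],[33,19],[36,0]]
[[23,19],[31,0],[33,19],[36,0]]
[[23,19],[31,0],[33,19],[36,0],[41,9],[43,0]]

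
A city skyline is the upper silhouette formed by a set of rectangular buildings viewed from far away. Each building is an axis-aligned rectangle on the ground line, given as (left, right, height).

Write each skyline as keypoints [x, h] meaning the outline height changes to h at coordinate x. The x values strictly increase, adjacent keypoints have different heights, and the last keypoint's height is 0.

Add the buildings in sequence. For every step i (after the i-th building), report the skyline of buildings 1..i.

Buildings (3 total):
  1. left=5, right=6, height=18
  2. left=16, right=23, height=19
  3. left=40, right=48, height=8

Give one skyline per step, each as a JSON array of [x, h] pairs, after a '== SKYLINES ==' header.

== SKYLINES ==
[[5,18],[6,0]]
[[5,18],[6,0],[16,19],[23,0]]
[[5,18],[6,0],[16,19],[23,0],[40,8],[48,0]]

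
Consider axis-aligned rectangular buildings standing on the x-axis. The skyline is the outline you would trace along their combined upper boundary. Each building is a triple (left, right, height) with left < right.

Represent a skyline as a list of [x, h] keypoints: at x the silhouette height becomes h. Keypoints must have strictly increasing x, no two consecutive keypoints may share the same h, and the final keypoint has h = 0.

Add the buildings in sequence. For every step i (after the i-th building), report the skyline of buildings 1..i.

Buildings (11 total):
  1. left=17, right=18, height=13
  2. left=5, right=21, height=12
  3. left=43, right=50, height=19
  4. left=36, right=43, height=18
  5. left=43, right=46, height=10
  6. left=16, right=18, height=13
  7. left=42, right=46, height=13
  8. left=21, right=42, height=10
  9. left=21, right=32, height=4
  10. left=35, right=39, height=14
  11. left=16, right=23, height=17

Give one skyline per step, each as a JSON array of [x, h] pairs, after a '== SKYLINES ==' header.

== SKYLINES ==
[[17,13],[18,0]]
[[5,12],[17,13],[18,12],[21,0]]
[[5,12],[17,13],[18,12],[21,0],[43,19],[50,0]]
[[5,12],[17,13],[18,12],[21,0],[36,18],[43,19],[50,0]]
[[5,12],[17,13],[18,12],[21,0],[36,18],[43,19],[50,0]]
[[5,12],[16,13],[18,12],[21,0],[36,18],[43,19],[50,0]]
[[5,12],[16,13],[18,12],[21,0],[36,18],[43,19],[50,0]]
[[5,12],[16,13],[18,12],[21,10],[36,18],[43,19],[50,0]]
[[5,12],[16,13],[18,12],[21,10],[36,18],[43,19],[50,0]]
[[5,12],[16,13],[18,12],[21,10],[35,14],[36,18],[43,19],[50,0]]
[[5,12],[16,17],[23,10],[35,14],[36,18],[43,19],[50,0]]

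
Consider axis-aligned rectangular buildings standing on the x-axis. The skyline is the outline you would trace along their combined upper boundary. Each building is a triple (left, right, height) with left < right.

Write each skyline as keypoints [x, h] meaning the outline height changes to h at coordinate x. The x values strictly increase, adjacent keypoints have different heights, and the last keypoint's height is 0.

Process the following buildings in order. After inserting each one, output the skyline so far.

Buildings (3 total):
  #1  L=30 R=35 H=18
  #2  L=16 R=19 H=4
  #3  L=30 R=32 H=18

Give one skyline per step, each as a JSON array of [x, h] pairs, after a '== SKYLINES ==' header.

== SKYLINES ==
[[30,18],[35,0]]
[[16,4],[19,0],[30,18],[35,0]]
[[16,4],[19,0],[30,18],[35,0]]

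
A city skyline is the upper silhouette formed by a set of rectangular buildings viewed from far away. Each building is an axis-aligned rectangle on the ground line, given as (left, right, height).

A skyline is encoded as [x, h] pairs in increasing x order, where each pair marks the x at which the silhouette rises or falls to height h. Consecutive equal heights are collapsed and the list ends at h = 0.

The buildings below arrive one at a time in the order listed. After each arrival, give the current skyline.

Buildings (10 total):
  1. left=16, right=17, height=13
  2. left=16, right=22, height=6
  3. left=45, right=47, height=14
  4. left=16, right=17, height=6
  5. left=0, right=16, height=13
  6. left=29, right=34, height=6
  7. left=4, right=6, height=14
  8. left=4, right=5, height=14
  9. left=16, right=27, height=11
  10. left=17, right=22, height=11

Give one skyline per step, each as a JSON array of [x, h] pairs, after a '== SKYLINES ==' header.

== SKYLINES ==
[[16,13],[17,0]]
[[16,13],[17,6],[22,0]]
[[16,13],[17,6],[22,0],[45,14],[47,0]]
[[16,13],[17,6],[22,0],[45,14],[47,0]]
[[0,13],[17,6],[22,0],[45,14],[47,0]]
[[0,13],[17,6],[22,0],[29,6],[34,0],[45,14],[47,0]]
[[0,13],[4,14],[6,13],[17,6],[22,0],[29,6],[34,0],[45,14],[47,0]]
[[0,13],[4,14],[6,13],[17,6],[22,0],[29,6],[34,0],[45,14],[47,0]]
[[0,13],[4,14],[6,13],[17,11],[27,0],[29,6],[34,0],[45,14],[47,0]]
[[0,13],[4,14],[6,13],[17,11],[27,0],[29,6],[34,0],[45,14],[47,0]]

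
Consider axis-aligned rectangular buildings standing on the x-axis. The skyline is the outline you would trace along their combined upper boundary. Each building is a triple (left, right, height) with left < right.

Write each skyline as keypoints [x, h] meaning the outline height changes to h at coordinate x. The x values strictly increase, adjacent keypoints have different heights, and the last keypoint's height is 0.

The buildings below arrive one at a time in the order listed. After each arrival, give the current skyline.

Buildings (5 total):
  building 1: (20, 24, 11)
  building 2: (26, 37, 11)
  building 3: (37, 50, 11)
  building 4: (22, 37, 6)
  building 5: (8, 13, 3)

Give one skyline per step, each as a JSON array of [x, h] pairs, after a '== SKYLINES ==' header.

== SKYLINES ==
[[20,11],[24,0]]
[[20,11],[24,0],[26,11],[37,0]]
[[20,11],[24,0],[26,11],[50,0]]
[[20,11],[24,6],[26,11],[50,0]]
[[8,3],[13,0],[20,11],[24,6],[26,11],[50,0]]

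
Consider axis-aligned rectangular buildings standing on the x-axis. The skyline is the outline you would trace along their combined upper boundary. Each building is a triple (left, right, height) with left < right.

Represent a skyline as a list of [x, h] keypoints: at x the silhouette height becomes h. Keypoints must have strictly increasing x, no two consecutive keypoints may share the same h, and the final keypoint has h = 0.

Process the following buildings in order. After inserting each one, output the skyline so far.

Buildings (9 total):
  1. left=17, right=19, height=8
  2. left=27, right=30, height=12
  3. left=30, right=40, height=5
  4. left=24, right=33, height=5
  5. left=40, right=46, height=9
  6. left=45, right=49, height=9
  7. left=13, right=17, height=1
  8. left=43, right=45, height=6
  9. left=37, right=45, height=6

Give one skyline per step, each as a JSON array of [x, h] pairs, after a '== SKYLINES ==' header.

== SKYLINES ==
[[17,8],[19,0]]
[[17,8],[19,0],[27,12],[30,0]]
[[17,8],[19,0],[27,12],[30,5],[40,0]]
[[17,8],[19,0],[24,5],[27,12],[30,5],[40,0]]
[[17,8],[19,0],[24,5],[27,12],[30,5],[40,9],[46,0]]
[[17,8],[19,0],[24,5],[27,12],[30,5],[40,9],[49,0]]
[[13,1],[17,8],[19,0],[24,5],[27,12],[30,5],[40,9],[49,0]]
[[13,1],[17,8],[19,0],[24,5],[27,12],[30,5],[40,9],[49,0]]
[[13,1],[17,8],[19,0],[24,5],[27,12],[30,5],[37,6],[40,9],[49,0]]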